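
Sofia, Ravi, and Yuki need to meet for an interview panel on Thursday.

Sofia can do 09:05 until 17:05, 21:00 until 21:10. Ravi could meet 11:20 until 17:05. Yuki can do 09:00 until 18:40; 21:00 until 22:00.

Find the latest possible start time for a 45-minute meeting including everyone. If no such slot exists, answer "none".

Sofia ∩ Ravi: 11:20-17:05.
Sofia ∩ Ravi ∩ Yuki: 11:20-17:05.
The last common window of at least 45 minutes is 11:20-17:05; a 45-minute meeting can start as late as 16:20 and still end by 17:05.

16:20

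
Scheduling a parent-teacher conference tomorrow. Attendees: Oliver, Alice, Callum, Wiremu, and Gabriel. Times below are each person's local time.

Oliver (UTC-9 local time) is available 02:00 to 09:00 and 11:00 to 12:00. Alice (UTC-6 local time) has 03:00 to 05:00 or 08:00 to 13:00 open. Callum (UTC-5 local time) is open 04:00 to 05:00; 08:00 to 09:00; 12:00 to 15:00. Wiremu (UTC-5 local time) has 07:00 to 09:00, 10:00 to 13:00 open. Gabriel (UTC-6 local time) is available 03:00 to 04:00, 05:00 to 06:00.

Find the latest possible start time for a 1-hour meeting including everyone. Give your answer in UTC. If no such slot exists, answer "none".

Oliver in UTC: 11:00-18:00, 20:00-21:00 (add 9h to convert from UTC-9).
Alice in UTC: 09:00-11:00, 14:00-19:00 (add 6h to convert from UTC-6).
Callum in UTC: 09:00-10:00, 13:00-14:00, 17:00-20:00 (add 5h to convert from UTC-5).
Wiremu in UTC: 12:00-14:00, 15:00-18:00 (add 5h to convert from UTC-5).
Gabriel in UTC: 09:00-10:00, 11:00-12:00 (add 6h to convert from UTC-6).
Oliver ∩ Alice: 14:00-18:00.
Oliver ∩ Alice ∩ Callum: 17:00-18:00.
Oliver ∩ Alice ∩ Callum ∩ Wiremu: 17:00-18:00.
Oliver ∩ Alice ∩ Callum ∩ Wiremu ∩ Gabriel: ∅.
There is no time when everyone is free.
No common window is at least 60 minutes long.

none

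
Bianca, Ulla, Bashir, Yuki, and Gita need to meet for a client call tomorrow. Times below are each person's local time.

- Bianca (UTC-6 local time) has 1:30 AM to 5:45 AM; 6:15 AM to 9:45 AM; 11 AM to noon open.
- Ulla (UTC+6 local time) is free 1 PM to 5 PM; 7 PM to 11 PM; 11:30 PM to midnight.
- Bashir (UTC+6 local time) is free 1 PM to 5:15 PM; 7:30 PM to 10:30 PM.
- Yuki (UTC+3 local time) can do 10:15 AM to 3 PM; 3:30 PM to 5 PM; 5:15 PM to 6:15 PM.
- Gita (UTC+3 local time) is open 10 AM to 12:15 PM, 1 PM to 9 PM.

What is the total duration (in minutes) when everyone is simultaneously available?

Bianca in UTC: 07:30-11:45, 12:15-15:45, 17:00-18:00 (add 6h to convert from UTC-6).
Ulla in UTC: 07:00-11:00, 13:00-17:00, 17:30-18:00 (subtract 6h to convert from UTC+6).
Bashir in UTC: 07:00-11:15, 13:30-16:30 (subtract 6h to convert from UTC+6).
Yuki in UTC: 07:15-12:00, 12:30-14:00, 14:15-15:15 (subtract 3h to convert from UTC+3).
Gita in UTC: 07:00-09:15, 10:00-18:00 (subtract 3h to convert from UTC+3).
Bianca ∩ Ulla: 07:30-11:00, 13:00-15:45, 17:30-18:00.
Bianca ∩ Ulla ∩ Bashir: 07:30-11:00, 13:30-15:45.
Bianca ∩ Ulla ∩ Bashir ∩ Yuki: 07:30-11:00, 13:30-14:00, 14:15-15:15.
Bianca ∩ Ulla ∩ Bashir ∩ Yuki ∩ Gita: 07:30-09:15, 10:00-11:00, 13:30-14:00, 14:15-15:15.
Summing the common windows: 105 + 60 + 30 + 60 = 255 minutes.

255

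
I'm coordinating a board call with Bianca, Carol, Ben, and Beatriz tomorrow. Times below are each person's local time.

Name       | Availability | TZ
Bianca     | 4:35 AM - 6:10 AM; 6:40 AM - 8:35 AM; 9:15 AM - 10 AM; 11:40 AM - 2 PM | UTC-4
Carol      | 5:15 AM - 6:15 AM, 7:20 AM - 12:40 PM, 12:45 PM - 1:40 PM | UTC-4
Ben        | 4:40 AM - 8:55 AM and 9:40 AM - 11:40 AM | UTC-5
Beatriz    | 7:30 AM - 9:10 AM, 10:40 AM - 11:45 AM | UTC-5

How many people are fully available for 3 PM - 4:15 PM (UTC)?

Bianca in UTC: 08:35-10:10, 10:40-12:35, 13:15-14:00, 15:40-18:00 (add 4h to convert from UTC-4).
Carol in UTC: 09:15-10:15, 11:20-16:40, 16:45-17:40 (add 4h to convert from UTC-4).
Ben in UTC: 09:40-13:55, 14:40-16:40 (add 5h to convert from UTC-5).
Beatriz in UTC: 12:30-14:10, 15:40-16:45 (add 5h to convert from UTC-5).
Carol and Ben can make the full 15:00-16:15 slot — that's 2.

2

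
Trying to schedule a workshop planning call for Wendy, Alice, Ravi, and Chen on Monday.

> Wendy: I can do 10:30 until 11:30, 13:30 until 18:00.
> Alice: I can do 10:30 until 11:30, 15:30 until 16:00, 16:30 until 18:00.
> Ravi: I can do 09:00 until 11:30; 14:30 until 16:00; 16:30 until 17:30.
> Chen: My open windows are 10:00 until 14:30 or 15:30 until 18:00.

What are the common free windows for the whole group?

Wendy ∩ Alice: 10:30-11:30, 15:30-16:00, 16:30-18:00.
Wendy ∩ Alice ∩ Ravi: 10:30-11:30, 15:30-16:00, 16:30-17:30.
Wendy ∩ Alice ∩ Ravi ∩ Chen: 10:30-11:30, 15:30-16:00, 16:30-17:30.

10:30-11:30, 15:30-16:00, 16:30-17:30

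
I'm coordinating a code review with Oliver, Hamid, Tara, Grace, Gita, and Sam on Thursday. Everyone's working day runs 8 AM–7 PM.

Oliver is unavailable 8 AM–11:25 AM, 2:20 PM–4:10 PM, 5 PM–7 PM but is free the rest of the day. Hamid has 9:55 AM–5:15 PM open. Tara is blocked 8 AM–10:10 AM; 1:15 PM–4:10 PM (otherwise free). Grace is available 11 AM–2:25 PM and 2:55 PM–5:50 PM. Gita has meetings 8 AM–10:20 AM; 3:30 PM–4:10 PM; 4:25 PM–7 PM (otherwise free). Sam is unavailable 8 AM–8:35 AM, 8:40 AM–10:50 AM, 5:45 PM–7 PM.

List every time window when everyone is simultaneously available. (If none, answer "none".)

Oliver free: 11:25-14:20, 16:10-17:00 (invert busy blocks within the working day).
Hamid free: 09:55-17:15.
Tara free: 10:10-13:15, 16:10-19:00 (invert busy blocks within the working day).
Grace free: 11:00-14:25, 14:55-17:50.
Gita free: 10:20-15:30, 16:10-16:25 (invert busy blocks within the working day).
Sam free: 08:35-08:40, 10:50-17:45 (invert busy blocks within the working day).
Oliver ∩ Hamid: 11:25-14:20, 16:10-17:00.
Oliver ∩ Hamid ∩ Tara: 11:25-13:15, 16:10-17:00.
Oliver ∩ Hamid ∩ Tara ∩ Grace: 11:25-13:15, 16:10-17:00.
Oliver ∩ Hamid ∩ Tara ∩ Grace ∩ Gita: 11:25-13:15, 16:10-16:25.
Oliver ∩ Hamid ∩ Tara ∩ Grace ∩ Gita ∩ Sam: 11:25-13:15, 16:10-16:25.

11:25-13:15, 16:10-16:25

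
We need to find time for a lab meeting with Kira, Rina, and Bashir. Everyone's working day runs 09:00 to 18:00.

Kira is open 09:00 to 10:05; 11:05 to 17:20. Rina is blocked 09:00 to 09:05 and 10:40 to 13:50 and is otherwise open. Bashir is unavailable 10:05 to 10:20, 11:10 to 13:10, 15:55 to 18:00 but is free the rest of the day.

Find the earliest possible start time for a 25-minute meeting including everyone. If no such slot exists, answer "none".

Kira free: 09:00-10:05, 11:05-17:20.
Rina free: 09:05-10:40, 13:50-18:00 (invert busy blocks within the working day).
Bashir free: 09:00-10:05, 10:20-11:10, 13:10-15:55 (invert busy blocks within the working day).
Kira ∩ Rina: 09:05-10:05, 13:50-17:20.
Kira ∩ Rina ∩ Bashir: 09:05-10:05, 13:50-15:55.
The first common window of at least 25 minutes is 09:05-10:05, so the earliest start is 09:05.

09:05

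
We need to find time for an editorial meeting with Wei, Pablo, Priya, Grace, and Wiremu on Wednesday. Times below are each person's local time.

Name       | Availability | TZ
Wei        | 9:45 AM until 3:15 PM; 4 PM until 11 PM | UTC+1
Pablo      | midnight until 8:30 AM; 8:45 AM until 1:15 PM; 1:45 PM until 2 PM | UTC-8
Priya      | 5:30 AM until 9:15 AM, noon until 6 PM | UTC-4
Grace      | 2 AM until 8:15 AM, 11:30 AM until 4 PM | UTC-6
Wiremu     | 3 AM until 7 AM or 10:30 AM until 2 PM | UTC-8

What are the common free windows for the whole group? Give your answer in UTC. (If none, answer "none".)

Wei in UTC: 08:45-14:15, 15:00-22:00 (subtract 1h to convert from UTC+1).
Pablo in UTC: 08:00-16:30, 16:45-21:15, 21:45-22:00 (add 8h to convert from UTC-8).
Priya in UTC: 09:30-13:15, 16:00-22:00 (add 4h to convert from UTC-4).
Grace in UTC: 08:00-14:15, 17:30-22:00 (add 6h to convert from UTC-6).
Wiremu in UTC: 11:00-15:00, 18:30-22:00 (add 8h to convert from UTC-8).
Wei ∩ Pablo: 08:45-14:15, 15:00-16:30, 16:45-21:15, 21:45-22:00.
Wei ∩ Pablo ∩ Priya: 09:30-13:15, 16:00-16:30, 16:45-21:15, 21:45-22:00.
Wei ∩ Pablo ∩ Priya ∩ Grace: 09:30-13:15, 17:30-21:15, 21:45-22:00.
Wei ∩ Pablo ∩ Priya ∩ Grace ∩ Wiremu: 11:00-13:15, 18:30-21:15, 21:45-22:00.
So the common availability across everyone is 11:00-13:15, 18:30-21:15, 21:45-22:00.

11:00-13:15, 18:30-21:15, 21:45-22:00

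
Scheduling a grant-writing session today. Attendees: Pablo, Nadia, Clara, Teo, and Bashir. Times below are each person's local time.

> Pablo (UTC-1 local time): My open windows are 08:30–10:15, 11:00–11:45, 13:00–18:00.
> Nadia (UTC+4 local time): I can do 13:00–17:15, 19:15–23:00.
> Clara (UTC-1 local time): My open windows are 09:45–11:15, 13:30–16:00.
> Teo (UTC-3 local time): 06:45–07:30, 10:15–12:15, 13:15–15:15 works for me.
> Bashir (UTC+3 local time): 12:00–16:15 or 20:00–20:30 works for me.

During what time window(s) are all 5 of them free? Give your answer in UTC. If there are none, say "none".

Pablo in UTC: 09:30-11:15, 12:00-12:45, 14:00-19:00 (add 1h to convert from UTC-1).
Nadia in UTC: 09:00-13:15, 15:15-19:00 (subtract 4h to convert from UTC+4).
Clara in UTC: 10:45-12:15, 14:30-17:00 (add 1h to convert from UTC-1).
Teo in UTC: 09:45-10:30, 13:15-15:15, 16:15-18:15 (add 3h to convert from UTC-3).
Bashir in UTC: 09:00-13:15, 17:00-17:30 (subtract 3h to convert from UTC+3).
Pablo ∩ Nadia: 09:30-11:15, 12:00-12:45, 15:15-19:00.
Pablo ∩ Nadia ∩ Clara: 10:45-11:15, 12:00-12:15, 15:15-17:00.
Pablo ∩ Nadia ∩ Clara ∩ Teo: 16:15-17:00.
Pablo ∩ Nadia ∩ Clara ∩ Teo ∩ Bashir: ∅.
There is no time when everyone is free.

none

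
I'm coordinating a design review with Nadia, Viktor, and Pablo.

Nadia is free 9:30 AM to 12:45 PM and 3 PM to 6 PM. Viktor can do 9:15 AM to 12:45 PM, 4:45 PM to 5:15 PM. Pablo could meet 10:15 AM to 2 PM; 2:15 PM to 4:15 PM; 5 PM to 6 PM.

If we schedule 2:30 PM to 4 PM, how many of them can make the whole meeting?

Pablo can make the full 14:30-16:00 slot — that's 1.

1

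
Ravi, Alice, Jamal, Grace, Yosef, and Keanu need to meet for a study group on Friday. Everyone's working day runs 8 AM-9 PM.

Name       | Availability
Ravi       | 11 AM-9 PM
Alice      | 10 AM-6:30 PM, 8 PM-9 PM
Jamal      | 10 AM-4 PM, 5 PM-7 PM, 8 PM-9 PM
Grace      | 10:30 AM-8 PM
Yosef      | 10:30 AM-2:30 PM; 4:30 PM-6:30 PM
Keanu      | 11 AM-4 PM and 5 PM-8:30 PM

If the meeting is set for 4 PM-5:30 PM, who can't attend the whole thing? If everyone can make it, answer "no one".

Ravi: free for 16:00-17:30. Alice: free for 16:00-17:30. Jamal: not fully free for 16:00-17:30. Grace: free for 16:00-17:30. Yosef: not fully free for 16:00-17:30. Keanu: not fully free for 16:00-17:30.

Jamal, Keanu, Yosef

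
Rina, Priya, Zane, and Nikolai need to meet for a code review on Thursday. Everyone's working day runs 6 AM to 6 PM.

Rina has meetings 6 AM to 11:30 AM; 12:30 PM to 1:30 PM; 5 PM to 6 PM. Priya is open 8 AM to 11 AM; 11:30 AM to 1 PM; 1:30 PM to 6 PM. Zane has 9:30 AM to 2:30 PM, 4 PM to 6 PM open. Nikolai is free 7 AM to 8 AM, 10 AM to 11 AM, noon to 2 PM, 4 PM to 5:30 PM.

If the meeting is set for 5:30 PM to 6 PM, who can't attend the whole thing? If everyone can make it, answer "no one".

Rina free: 11:30-12:30, 13:30-17:00 (invert busy blocks within the working day).
Priya free: 08:00-11:00, 11:30-13:00, 13:30-18:00.
Zane free: 09:30-14:30, 16:00-18:00.
Nikolai free: 07:00-08:00, 10:00-11:00, 12:00-14:00, 16:00-17:30.
Rina: not fully free for 17:30-18:00. Priya: free for 17:30-18:00. Zane: free for 17:30-18:00. Nikolai: not fully free for 17:30-18:00.

Nikolai, Rina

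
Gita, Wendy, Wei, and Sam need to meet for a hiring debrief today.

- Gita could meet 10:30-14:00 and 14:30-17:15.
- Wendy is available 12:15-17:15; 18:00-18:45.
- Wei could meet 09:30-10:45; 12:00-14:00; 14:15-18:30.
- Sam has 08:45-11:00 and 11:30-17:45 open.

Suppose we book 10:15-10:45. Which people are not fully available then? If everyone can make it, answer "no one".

Gita, Wendy

Gita: not fully free for 10:15-10:45. Wendy: not fully free for 10:15-10:45. Wei: free for 10:15-10:45. Sam: free for 10:15-10:45.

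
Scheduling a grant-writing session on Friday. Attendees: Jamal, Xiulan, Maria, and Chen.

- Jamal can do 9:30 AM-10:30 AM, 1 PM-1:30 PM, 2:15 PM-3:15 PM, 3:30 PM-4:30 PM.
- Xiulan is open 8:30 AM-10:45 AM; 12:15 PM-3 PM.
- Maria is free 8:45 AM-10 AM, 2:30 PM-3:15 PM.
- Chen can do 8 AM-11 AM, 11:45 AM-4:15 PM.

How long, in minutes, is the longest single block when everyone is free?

Jamal ∩ Xiulan: 09:30-10:30, 13:00-13:30, 14:15-15:00.
Jamal ∩ Xiulan ∩ Maria: 09:30-10:00, 14:30-15:00.
Jamal ∩ Xiulan ∩ Maria ∩ Chen: 09:30-10:00, 14:30-15:00.
The longest is 09:30-10:00 at 30 minutes.

30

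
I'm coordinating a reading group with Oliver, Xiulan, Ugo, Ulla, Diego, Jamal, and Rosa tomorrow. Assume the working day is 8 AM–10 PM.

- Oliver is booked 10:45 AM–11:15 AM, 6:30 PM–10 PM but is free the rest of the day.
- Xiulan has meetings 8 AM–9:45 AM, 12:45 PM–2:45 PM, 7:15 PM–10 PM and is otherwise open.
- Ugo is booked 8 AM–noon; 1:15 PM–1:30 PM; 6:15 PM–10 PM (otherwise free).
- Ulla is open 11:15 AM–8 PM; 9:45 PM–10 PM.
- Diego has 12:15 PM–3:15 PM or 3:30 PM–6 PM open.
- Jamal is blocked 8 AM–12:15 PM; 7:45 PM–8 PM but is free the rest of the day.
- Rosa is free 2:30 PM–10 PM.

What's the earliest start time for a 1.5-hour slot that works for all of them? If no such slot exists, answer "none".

Oliver free: 08:00-10:45, 11:15-18:30 (invert busy blocks within the working day).
Xiulan free: 09:45-12:45, 14:45-19:15 (invert busy blocks within the working day).
Ugo free: 12:00-13:15, 13:30-18:15 (invert busy blocks within the working day).
Ulla free: 11:15-20:00, 21:45-22:00.
Diego free: 12:15-15:15, 15:30-18:00.
Jamal free: 12:15-19:45, 20:00-22:00 (invert busy blocks within the working day).
Rosa free: 14:30-22:00.
Oliver ∩ Xiulan: 09:45-10:45, 11:15-12:45, 14:45-18:30.
Oliver ∩ Xiulan ∩ Ugo: 12:00-12:45, 14:45-18:15.
Oliver ∩ Xiulan ∩ Ugo ∩ Ulla: 12:00-12:45, 14:45-18:15.
Oliver ∩ Xiulan ∩ Ugo ∩ Ulla ∩ Diego: 12:15-12:45, 14:45-15:15, 15:30-18:00.
Oliver ∩ Xiulan ∩ Ugo ∩ Ulla ∩ Diego ∩ Jamal: 12:15-12:45, 14:45-15:15, 15:30-18:00.
Oliver ∩ Xiulan ∩ Ugo ∩ Ulla ∩ Diego ∩ Jamal ∩ Rosa: 14:45-15:15, 15:30-18:00.
So the common availability across everyone is 14:45-15:15, 15:30-18:00.
The first common window of at least 90 minutes is 15:30-18:00, so the earliest start is 15:30.

15:30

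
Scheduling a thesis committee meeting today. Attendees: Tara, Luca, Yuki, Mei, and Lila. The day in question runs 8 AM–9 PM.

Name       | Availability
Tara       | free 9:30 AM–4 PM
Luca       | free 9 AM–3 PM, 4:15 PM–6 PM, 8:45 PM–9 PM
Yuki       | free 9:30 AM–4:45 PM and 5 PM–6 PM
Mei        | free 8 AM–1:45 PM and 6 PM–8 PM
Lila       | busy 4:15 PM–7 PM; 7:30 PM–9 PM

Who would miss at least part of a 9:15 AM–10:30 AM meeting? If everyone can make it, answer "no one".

Tara free: 09:30-16:00.
Luca free: 09:00-15:00, 16:15-18:00, 20:45-21:00.
Yuki free: 09:30-16:45, 17:00-18:00.
Mei free: 08:00-13:45, 18:00-20:00.
Lila free: 08:00-16:15, 19:00-19:30 (invert busy blocks within the working day).
Tara: not fully free for 09:15-10:30. Luca: free for 09:15-10:30. Yuki: not fully free for 09:15-10:30. Mei: free for 09:15-10:30. Lila: free for 09:15-10:30.

Tara, Yuki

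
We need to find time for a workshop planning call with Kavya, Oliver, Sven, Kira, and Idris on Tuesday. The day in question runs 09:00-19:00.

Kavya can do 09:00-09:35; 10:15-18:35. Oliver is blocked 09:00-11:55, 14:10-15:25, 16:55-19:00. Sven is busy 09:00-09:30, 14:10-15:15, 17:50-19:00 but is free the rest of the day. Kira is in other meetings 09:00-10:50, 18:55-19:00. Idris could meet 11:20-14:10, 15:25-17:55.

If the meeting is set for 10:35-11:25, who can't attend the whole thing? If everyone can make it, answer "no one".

Idris, Kira, Oliver

Kavya free: 09:00-09:35, 10:15-18:35.
Oliver free: 11:55-14:10, 15:25-16:55 (invert busy blocks within the working day).
Sven free: 09:30-14:10, 15:15-17:50 (invert busy blocks within the working day).
Kira free: 10:50-18:55 (invert busy blocks within the working day).
Idris free: 11:20-14:10, 15:25-17:55.
Kavya: free for 10:35-11:25. Oliver: not fully free for 10:35-11:25. Sven: free for 10:35-11:25. Kira: not fully free for 10:35-11:25. Idris: not fully free for 10:35-11:25.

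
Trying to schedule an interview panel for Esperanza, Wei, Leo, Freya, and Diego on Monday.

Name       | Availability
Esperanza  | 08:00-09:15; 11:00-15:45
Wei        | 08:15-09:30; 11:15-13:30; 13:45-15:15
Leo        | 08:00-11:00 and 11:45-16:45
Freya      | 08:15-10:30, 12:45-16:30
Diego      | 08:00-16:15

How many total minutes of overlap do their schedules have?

195

Esperanza ∩ Wei: 08:15-09:15, 11:15-13:30, 13:45-15:15.
Esperanza ∩ Wei ∩ Leo: 08:15-09:15, 11:45-13:30, 13:45-15:15.
Esperanza ∩ Wei ∩ Leo ∩ Freya: 08:15-09:15, 12:45-13:30, 13:45-15:15.
Esperanza ∩ Wei ∩ Leo ∩ Freya ∩ Diego: 08:15-09:15, 12:45-13:30, 13:45-15:15.
So the common availability across everyone is 08:15-09:15, 12:45-13:30, 13:45-15:15.
Summing the common windows: 60 + 45 + 90 = 195 minutes.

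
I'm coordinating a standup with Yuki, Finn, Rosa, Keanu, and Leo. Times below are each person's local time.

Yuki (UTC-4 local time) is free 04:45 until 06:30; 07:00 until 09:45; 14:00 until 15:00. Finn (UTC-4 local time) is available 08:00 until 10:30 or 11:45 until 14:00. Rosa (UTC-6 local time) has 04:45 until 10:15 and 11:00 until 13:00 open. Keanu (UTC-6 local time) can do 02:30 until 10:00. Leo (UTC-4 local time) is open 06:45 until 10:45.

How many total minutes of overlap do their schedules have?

105

Yuki in UTC: 08:45-10:30, 11:00-13:45, 18:00-19:00 (add 4h to convert from UTC-4).
Finn in UTC: 12:00-14:30, 15:45-18:00 (add 4h to convert from UTC-4).
Rosa in UTC: 10:45-16:15, 17:00-19:00 (add 6h to convert from UTC-6).
Keanu in UTC: 08:30-16:00 (add 6h to convert from UTC-6).
Leo in UTC: 10:45-14:45 (add 4h to convert from UTC-4).
Yuki ∩ Finn: 12:00-13:45.
Yuki ∩ Finn ∩ Rosa: 12:00-13:45.
Yuki ∩ Finn ∩ Rosa ∩ Keanu: 12:00-13:45.
Yuki ∩ Finn ∩ Rosa ∩ Keanu ∩ Leo: 12:00-13:45.
Those are the intersection windows.
That's a single block of 105 minutes.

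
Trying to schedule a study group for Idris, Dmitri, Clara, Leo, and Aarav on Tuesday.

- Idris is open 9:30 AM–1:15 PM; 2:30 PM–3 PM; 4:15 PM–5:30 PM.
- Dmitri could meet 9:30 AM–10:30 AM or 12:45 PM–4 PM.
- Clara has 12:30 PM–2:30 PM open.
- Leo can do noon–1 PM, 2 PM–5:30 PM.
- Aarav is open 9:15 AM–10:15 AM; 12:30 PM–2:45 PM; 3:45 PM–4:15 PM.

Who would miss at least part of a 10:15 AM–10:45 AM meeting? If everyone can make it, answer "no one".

Aarav, Clara, Dmitri, Leo

Idris: free for 10:15-10:45. Dmitri: not fully free for 10:15-10:45. Clara: not fully free for 10:15-10:45. Leo: not fully free for 10:15-10:45. Aarav: not fully free for 10:15-10:45.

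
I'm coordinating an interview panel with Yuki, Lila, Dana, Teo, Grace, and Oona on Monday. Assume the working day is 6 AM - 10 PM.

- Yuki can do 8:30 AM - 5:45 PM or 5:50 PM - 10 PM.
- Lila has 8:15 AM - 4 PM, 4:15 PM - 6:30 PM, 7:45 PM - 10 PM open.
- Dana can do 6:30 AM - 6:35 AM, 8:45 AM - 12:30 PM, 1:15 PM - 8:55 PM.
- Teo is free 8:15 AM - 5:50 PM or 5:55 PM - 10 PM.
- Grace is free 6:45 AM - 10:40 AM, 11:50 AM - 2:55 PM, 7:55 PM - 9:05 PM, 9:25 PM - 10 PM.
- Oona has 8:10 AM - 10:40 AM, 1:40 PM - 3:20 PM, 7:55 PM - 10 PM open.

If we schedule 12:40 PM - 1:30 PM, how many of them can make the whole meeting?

4

Yuki, Lila, Teo, and Grace can make the full 12:40-13:30 slot — that's 4.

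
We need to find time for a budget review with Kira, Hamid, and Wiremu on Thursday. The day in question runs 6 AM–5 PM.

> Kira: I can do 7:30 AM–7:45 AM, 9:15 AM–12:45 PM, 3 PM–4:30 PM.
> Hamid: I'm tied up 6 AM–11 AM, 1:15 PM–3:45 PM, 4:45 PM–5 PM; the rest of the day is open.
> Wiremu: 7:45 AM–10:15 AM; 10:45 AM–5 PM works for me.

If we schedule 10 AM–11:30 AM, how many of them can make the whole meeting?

Kira free: 07:30-07:45, 09:15-12:45, 15:00-16:30.
Hamid free: 11:00-13:15, 15:45-16:45 (invert busy blocks within the working day).
Wiremu free: 07:45-10:15, 10:45-17:00.
Kira can make the full 10:00-11:30 slot — that's 1.

1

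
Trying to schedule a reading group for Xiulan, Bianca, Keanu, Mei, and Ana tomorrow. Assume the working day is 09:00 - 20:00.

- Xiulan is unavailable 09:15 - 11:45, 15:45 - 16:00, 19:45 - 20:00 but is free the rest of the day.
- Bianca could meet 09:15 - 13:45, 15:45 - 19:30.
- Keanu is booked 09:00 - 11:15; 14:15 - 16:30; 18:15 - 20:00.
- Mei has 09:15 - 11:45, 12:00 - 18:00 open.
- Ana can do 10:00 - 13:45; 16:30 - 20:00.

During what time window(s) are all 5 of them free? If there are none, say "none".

12:00-13:45, 16:30-18:00

Xiulan free: 09:00-09:15, 11:45-15:45, 16:00-19:45 (invert busy blocks within the working day).
Bianca free: 09:15-13:45, 15:45-19:30.
Keanu free: 11:15-14:15, 16:30-18:15 (invert busy blocks within the working day).
Mei free: 09:15-11:45, 12:00-18:00.
Ana free: 10:00-13:45, 16:30-20:00.
Xiulan ∩ Bianca: 11:45-13:45, 16:00-19:30.
Xiulan ∩ Bianca ∩ Keanu: 11:45-13:45, 16:30-18:15.
Xiulan ∩ Bianca ∩ Keanu ∩ Mei: 12:00-13:45, 16:30-18:00.
Xiulan ∩ Bianca ∩ Keanu ∩ Mei ∩ Ana: 12:00-13:45, 16:30-18:00.
So the common availability across everyone is 12:00-13:45, 16:30-18:00.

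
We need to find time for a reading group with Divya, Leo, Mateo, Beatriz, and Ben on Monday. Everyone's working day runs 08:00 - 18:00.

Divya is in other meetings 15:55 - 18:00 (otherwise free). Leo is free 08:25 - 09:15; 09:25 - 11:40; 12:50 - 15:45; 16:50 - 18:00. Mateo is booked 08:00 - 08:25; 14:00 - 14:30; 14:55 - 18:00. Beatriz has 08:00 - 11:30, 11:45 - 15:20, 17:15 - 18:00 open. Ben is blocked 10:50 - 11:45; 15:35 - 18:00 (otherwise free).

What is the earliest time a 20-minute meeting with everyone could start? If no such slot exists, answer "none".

08:25

Divya free: 08:00-15:55 (invert busy blocks within the working day).
Leo free: 08:25-09:15, 09:25-11:40, 12:50-15:45, 16:50-18:00.
Mateo free: 08:25-14:00, 14:30-14:55 (invert busy blocks within the working day).
Beatriz free: 08:00-11:30, 11:45-15:20, 17:15-18:00.
Ben free: 08:00-10:50, 11:45-15:35 (invert busy blocks within the working day).
Divya ∩ Leo: 08:25-09:15, 09:25-11:40, 12:50-15:45.
Divya ∩ Leo ∩ Mateo: 08:25-09:15, 09:25-11:40, 12:50-14:00, 14:30-14:55.
Divya ∩ Leo ∩ Mateo ∩ Beatriz: 08:25-09:15, 09:25-11:30, 12:50-14:00, 14:30-14:55.
Divya ∩ Leo ∩ Mateo ∩ Beatriz ∩ Ben: 08:25-09:15, 09:25-10:50, 12:50-14:00, 14:30-14:55.
Those are the intersection windows.
The first common window of at least 20 minutes is 08:25-09:15, so the earliest start is 08:25.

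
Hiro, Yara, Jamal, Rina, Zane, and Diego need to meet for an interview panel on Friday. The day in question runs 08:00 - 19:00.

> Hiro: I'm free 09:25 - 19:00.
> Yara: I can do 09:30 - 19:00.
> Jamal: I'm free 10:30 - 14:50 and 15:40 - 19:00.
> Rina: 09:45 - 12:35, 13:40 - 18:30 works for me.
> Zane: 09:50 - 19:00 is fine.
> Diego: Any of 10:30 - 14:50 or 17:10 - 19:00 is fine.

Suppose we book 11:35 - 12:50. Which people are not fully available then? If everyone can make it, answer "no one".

Hiro: free for 11:35-12:50. Yara: free for 11:35-12:50. Jamal: free for 11:35-12:50. Rina: not fully free for 11:35-12:50. Zane: free for 11:35-12:50. Diego: free for 11:35-12:50.

Rina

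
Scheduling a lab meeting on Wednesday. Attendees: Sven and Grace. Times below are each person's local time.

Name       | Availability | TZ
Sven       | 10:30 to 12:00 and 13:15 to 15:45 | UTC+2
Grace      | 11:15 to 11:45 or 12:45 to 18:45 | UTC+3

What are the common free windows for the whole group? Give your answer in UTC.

08:30-08:45, 09:45-10:00, 11:15-13:45

Sven in UTC: 08:30-10:00, 11:15-13:45 (subtract 2h to convert from UTC+2).
Grace in UTC: 08:15-08:45, 09:45-15:45 (subtract 3h to convert from UTC+3).
Sven ∩ Grace: 08:30-08:45, 09:45-10:00, 11:15-13:45.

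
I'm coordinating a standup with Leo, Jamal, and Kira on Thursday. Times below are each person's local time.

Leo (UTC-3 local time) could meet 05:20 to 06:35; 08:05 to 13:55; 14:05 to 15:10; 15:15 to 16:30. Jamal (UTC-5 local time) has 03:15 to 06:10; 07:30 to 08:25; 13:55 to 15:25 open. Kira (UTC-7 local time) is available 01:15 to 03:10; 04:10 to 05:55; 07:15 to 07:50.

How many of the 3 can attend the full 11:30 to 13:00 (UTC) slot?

Leo in UTC: 08:20-09:35, 11:05-16:55, 17:05-18:10, 18:15-19:30 (add 3h to convert from UTC-3).
Jamal in UTC: 08:15-11:10, 12:30-13:25, 18:55-20:25 (add 5h to convert from UTC-5).
Kira in UTC: 08:15-10:10, 11:10-12:55, 14:15-14:50 (add 7h to convert from UTC-7).
Leo can make the full 11:30-13:00 slot — that's 1.

1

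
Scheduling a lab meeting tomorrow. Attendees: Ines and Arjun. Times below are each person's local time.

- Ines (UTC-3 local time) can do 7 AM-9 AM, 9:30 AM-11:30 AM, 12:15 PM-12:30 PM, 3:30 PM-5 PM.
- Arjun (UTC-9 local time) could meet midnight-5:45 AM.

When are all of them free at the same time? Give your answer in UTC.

10:00-12:00, 12:30-14:30

Ines in UTC: 10:00-12:00, 12:30-14:30, 15:15-15:30, 18:30-20:00 (add 3h to convert from UTC-3).
Arjun in UTC: 09:00-14:45 (add 9h to convert from UTC-9).
Ines ∩ Arjun: 10:00-12:00, 12:30-14:30.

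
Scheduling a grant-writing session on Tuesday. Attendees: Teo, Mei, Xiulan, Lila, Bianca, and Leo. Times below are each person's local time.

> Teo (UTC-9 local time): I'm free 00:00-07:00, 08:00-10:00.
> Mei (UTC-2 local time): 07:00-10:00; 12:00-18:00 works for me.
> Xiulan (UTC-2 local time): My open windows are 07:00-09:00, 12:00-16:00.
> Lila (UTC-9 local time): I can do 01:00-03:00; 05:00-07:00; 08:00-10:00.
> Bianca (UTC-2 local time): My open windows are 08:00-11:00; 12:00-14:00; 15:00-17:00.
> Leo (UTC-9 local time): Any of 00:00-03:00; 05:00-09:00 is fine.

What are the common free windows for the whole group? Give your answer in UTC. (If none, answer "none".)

10:00-11:00, 14:00-16:00, 17:00-18:00

Teo in UTC: 09:00-16:00, 17:00-19:00 (add 9h to convert from UTC-9).
Mei in UTC: 09:00-12:00, 14:00-20:00 (add 2h to convert from UTC-2).
Xiulan in UTC: 09:00-11:00, 14:00-18:00 (add 2h to convert from UTC-2).
Lila in UTC: 10:00-12:00, 14:00-16:00, 17:00-19:00 (add 9h to convert from UTC-9).
Bianca in UTC: 10:00-13:00, 14:00-16:00, 17:00-19:00 (add 2h to convert from UTC-2).
Leo in UTC: 09:00-12:00, 14:00-18:00 (add 9h to convert from UTC-9).
Teo ∩ Mei: 09:00-12:00, 14:00-16:00, 17:00-19:00.
Teo ∩ Mei ∩ Xiulan: 09:00-11:00, 14:00-16:00, 17:00-18:00.
Teo ∩ Mei ∩ Xiulan ∩ Lila: 10:00-11:00, 14:00-16:00, 17:00-18:00.
Teo ∩ Mei ∩ Xiulan ∩ Lila ∩ Bianca: 10:00-11:00, 14:00-16:00, 17:00-18:00.
Teo ∩ Mei ∩ Xiulan ∩ Lila ∩ Bianca ∩ Leo: 10:00-11:00, 14:00-16:00, 17:00-18:00.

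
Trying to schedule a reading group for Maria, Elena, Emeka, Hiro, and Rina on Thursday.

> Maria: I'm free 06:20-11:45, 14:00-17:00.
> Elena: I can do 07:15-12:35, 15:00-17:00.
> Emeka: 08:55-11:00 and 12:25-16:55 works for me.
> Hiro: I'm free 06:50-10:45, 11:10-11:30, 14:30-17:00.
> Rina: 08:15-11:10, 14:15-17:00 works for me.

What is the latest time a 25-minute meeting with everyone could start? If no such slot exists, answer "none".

Maria ∩ Elena: 07:15-11:45, 15:00-17:00.
Maria ∩ Elena ∩ Emeka: 08:55-11:00, 15:00-16:55.
Maria ∩ Elena ∩ Emeka ∩ Hiro: 08:55-10:45, 15:00-16:55.
Maria ∩ Elena ∩ Emeka ∩ Hiro ∩ Rina: 08:55-10:45, 15:00-16:55.
The last common window of at least 25 minutes is 15:00-16:55; a 25-minute meeting can start as late as 16:30 and still end by 16:55.

16:30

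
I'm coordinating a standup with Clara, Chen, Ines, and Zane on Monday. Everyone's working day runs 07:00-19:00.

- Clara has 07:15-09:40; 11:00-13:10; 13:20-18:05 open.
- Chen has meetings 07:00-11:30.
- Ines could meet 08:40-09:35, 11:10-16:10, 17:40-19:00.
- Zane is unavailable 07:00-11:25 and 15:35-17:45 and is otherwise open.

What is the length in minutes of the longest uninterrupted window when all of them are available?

135

Clara free: 07:15-09:40, 11:00-13:10, 13:20-18:05.
Chen free: 11:30-19:00 (invert busy blocks within the working day).
Ines free: 08:40-09:35, 11:10-16:10, 17:40-19:00.
Zane free: 11:25-15:35, 17:45-19:00 (invert busy blocks within the working day).
Clara ∩ Chen: 11:30-13:10, 13:20-18:05.
Clara ∩ Chen ∩ Ines: 11:30-13:10, 13:20-16:10, 17:40-18:05.
Clara ∩ Chen ∩ Ines ∩ Zane: 11:30-13:10, 13:20-15:35, 17:45-18:05.
The longest is 13:20-15:35 at 135 minutes.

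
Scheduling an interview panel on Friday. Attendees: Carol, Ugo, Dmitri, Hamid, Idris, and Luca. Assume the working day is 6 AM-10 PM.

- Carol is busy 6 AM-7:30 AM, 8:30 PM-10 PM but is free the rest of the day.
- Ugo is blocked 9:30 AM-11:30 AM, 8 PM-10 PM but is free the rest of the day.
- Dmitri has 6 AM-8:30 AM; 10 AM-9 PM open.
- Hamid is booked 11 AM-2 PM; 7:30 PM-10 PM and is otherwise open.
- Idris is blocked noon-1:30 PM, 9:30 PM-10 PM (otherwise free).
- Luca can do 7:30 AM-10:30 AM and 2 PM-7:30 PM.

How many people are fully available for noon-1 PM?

Carol free: 07:30-20:30 (invert busy blocks within the working day).
Ugo free: 06:00-09:30, 11:30-20:00 (invert busy blocks within the working day).
Dmitri free: 06:00-08:30, 10:00-21:00.
Hamid free: 06:00-11:00, 14:00-19:30 (invert busy blocks within the working day).
Idris free: 06:00-12:00, 13:30-21:30 (invert busy blocks within the working day).
Luca free: 07:30-10:30, 14:00-19:30.
Carol, Ugo, and Dmitri can make the full 12:00-13:00 slot — that's 3.

3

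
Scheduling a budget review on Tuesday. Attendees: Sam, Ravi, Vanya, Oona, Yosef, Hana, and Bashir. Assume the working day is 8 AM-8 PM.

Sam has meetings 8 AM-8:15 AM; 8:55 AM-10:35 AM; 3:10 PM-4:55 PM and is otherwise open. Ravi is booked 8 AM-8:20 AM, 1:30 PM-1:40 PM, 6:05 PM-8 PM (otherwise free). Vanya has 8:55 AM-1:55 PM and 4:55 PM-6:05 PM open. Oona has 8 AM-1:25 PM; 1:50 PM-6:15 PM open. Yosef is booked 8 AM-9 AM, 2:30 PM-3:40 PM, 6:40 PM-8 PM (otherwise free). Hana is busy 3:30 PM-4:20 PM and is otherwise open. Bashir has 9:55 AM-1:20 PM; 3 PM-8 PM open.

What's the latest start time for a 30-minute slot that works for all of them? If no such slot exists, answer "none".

17:35

Sam free: 08:15-08:55, 10:35-15:10, 16:55-20:00 (invert busy blocks within the working day).
Ravi free: 08:20-13:30, 13:40-18:05 (invert busy blocks within the working day).
Vanya free: 08:55-13:55, 16:55-18:05.
Oona free: 08:00-13:25, 13:50-18:15.
Yosef free: 09:00-14:30, 15:40-18:40 (invert busy blocks within the working day).
Hana free: 08:00-15:30, 16:20-20:00 (invert busy blocks within the working day).
Bashir free: 09:55-13:20, 15:00-20:00.
Sam ∩ Ravi: 08:20-08:55, 10:35-13:30, 13:40-15:10, 16:55-18:05.
Sam ∩ Ravi ∩ Vanya: 10:35-13:30, 13:40-13:55, 16:55-18:05.
Sam ∩ Ravi ∩ Vanya ∩ Oona: 10:35-13:25, 13:50-13:55, 16:55-18:05.
Sam ∩ Ravi ∩ Vanya ∩ Oona ∩ Yosef: 10:35-13:25, 13:50-13:55, 16:55-18:05.
Sam ∩ Ravi ∩ Vanya ∩ Oona ∩ Yosef ∩ Hana: 10:35-13:25, 13:50-13:55, 16:55-18:05.
Sam ∩ Ravi ∩ Vanya ∩ Oona ∩ Yosef ∩ Hana ∩ Bashir: 10:35-13:20, 16:55-18:05.
The last common window of at least 30 minutes is 16:55-18:05; a 30-minute meeting can start as late as 17:35 and still end by 18:05.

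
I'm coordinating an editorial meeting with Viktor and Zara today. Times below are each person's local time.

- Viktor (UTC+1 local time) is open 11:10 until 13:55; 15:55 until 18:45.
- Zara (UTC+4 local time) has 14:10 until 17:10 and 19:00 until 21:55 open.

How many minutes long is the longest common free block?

165

Viktor in UTC: 10:10-12:55, 14:55-17:45 (subtract 1h to convert from UTC+1).
Zara in UTC: 10:10-13:10, 15:00-17:55 (subtract 4h to convert from UTC+4).
Viktor ∩ Zara: 10:10-12:55, 15:00-17:45.
Those are the intersection windows.
The longest is 10:10-12:55 at 165 minutes.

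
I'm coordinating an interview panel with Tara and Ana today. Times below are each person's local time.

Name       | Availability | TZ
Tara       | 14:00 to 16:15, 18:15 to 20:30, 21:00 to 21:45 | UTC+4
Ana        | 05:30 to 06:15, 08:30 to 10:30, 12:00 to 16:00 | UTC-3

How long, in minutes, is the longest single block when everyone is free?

Tara in UTC: 10:00-12:15, 14:15-16:30, 17:00-17:45 (subtract 4h to convert from UTC+4).
Ana in UTC: 08:30-09:15, 11:30-13:30, 15:00-19:00 (add 3h to convert from UTC-3).
Tara ∩ Ana: 11:30-12:15, 15:00-16:30, 17:00-17:45.
Those are the intersection windows.
The longest is 15:00-16:30 at 90 minutes.

90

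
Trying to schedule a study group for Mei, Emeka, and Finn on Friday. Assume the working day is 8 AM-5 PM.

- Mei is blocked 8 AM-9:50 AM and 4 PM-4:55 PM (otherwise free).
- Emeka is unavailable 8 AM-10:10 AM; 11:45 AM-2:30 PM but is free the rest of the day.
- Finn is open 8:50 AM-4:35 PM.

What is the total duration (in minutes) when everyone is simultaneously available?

185

Mei free: 09:50-16:00, 16:55-17:00 (invert busy blocks within the working day).
Emeka free: 10:10-11:45, 14:30-17:00 (invert busy blocks within the working day).
Finn free: 08:50-16:35.
Mei ∩ Emeka: 10:10-11:45, 14:30-16:00, 16:55-17:00.
Mei ∩ Emeka ∩ Finn: 10:10-11:45, 14:30-16:00.
Summing the common windows: 95 + 90 = 185 minutes.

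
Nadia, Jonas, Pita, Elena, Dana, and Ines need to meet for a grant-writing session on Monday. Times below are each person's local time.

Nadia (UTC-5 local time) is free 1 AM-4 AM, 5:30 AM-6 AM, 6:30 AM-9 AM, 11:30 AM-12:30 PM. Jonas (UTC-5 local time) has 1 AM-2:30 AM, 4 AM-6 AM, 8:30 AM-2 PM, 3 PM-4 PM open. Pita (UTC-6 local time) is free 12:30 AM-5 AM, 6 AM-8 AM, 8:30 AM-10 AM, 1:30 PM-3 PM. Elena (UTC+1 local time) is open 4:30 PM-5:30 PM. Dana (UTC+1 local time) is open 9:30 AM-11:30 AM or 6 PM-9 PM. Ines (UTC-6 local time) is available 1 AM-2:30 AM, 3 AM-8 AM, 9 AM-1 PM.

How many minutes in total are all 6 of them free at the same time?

Nadia in UTC: 06:00-09:00, 10:30-11:00, 11:30-14:00, 16:30-17:30 (add 5h to convert from UTC-5).
Jonas in UTC: 06:00-07:30, 09:00-11:00, 13:30-19:00, 20:00-21:00 (add 5h to convert from UTC-5).
Pita in UTC: 06:30-11:00, 12:00-14:00, 14:30-16:00, 19:30-21:00 (add 6h to convert from UTC-6).
Elena in UTC: 15:30-16:30 (subtract 1h to convert from UTC+1).
Dana in UTC: 08:30-10:30, 17:00-20:00 (subtract 1h to convert from UTC+1).
Ines in UTC: 07:00-08:30, 09:00-14:00, 15:00-19:00 (add 6h to convert from UTC-6).
Nadia ∩ Jonas: 06:00-07:30, 10:30-11:00, 13:30-14:00, 16:30-17:30.
Nadia ∩ Jonas ∩ Pita: 06:30-07:30, 10:30-11:00, 13:30-14:00.
Nadia ∩ Jonas ∩ Pita ∩ Elena: ∅.
Nadia ∩ Jonas ∩ Pita ∩ Elena ∩ Dana: ∅.
Nadia ∩ Jonas ∩ Pita ∩ Elena ∩ Dana ∩ Ines: ∅.
There is no time when everyone is free.
There is no common window, so the total is 0 minutes.

0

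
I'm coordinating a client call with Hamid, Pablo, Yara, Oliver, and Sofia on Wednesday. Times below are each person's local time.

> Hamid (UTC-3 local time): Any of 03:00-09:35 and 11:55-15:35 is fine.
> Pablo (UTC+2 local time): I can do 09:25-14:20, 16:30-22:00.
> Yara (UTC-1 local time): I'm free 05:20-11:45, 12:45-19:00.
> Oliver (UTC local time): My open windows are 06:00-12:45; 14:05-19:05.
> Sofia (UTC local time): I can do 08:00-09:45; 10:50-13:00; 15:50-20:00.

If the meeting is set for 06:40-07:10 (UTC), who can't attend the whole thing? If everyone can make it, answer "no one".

Hamid in UTC: 06:00-12:35, 14:55-18:35 (add 3h to convert from UTC-3).
Pablo in UTC: 07:25-12:20, 14:30-20:00 (subtract 2h to convert from UTC+2).
Yara in UTC: 06:20-12:45, 13:45-20:00 (add 1h to convert from UTC-1).
Oliver in UTC: 06:00-12:45, 14:05-19:05.
Sofia in UTC: 08:00-09:45, 10:50-13:00, 15:50-20:00.
Hamid: free for 06:40-07:10. Pablo: not fully free for 06:40-07:10. Yara: free for 06:40-07:10. Oliver: free for 06:40-07:10. Sofia: not fully free for 06:40-07:10.

Pablo, Sofia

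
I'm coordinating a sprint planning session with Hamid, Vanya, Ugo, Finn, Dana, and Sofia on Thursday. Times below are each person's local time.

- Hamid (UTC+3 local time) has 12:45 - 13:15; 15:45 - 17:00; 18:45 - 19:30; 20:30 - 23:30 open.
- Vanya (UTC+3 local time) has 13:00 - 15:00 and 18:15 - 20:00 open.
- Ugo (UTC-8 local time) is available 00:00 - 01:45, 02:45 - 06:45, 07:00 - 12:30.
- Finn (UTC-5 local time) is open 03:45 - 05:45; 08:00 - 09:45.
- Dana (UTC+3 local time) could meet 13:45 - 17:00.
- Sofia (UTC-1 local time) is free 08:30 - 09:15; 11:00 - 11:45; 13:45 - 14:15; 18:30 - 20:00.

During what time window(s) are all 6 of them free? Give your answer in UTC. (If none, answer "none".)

none

Hamid in UTC: 09:45-10:15, 12:45-14:00, 15:45-16:30, 17:30-20:30 (subtract 3h to convert from UTC+3).
Vanya in UTC: 10:00-12:00, 15:15-17:00 (subtract 3h to convert from UTC+3).
Ugo in UTC: 08:00-09:45, 10:45-14:45, 15:00-20:30 (add 8h to convert from UTC-8).
Finn in UTC: 08:45-10:45, 13:00-14:45 (add 5h to convert from UTC-5).
Dana in UTC: 10:45-14:00 (subtract 3h to convert from UTC+3).
Sofia in UTC: 09:30-10:15, 12:00-12:45, 14:45-15:15, 19:30-21:00 (add 1h to convert from UTC-1).
Hamid ∩ Vanya: 10:00-10:15, 15:45-16:30.
Hamid ∩ Vanya ∩ Ugo: 15:45-16:30.
Hamid ∩ Vanya ∩ Ugo ∩ Finn: ∅.
Hamid ∩ Vanya ∩ Ugo ∩ Finn ∩ Dana: ∅.
Hamid ∩ Vanya ∩ Ugo ∩ Finn ∩ Dana ∩ Sofia: ∅.
There is no time when everyone is free.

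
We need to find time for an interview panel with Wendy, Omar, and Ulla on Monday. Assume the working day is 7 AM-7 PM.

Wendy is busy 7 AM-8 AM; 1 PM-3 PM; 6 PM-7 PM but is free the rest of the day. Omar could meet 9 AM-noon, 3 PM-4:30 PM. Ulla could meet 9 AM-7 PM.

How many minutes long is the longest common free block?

180

Wendy free: 08:00-13:00, 15:00-18:00 (invert busy blocks within the working day).
Omar free: 09:00-12:00, 15:00-16:30.
Ulla free: 09:00-19:00.
Wendy ∩ Omar: 09:00-12:00, 15:00-16:30.
Wendy ∩ Omar ∩ Ulla: 09:00-12:00, 15:00-16:30.
The longest is 09:00-12:00 at 180 minutes.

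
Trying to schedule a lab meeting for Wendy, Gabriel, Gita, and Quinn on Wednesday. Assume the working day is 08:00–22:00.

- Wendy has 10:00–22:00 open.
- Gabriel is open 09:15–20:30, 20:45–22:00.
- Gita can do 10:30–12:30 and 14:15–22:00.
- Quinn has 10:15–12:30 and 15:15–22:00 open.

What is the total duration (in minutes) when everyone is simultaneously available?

510

Wendy ∩ Gabriel: 10:00-20:30, 20:45-22:00.
Wendy ∩ Gabriel ∩ Gita: 10:30-12:30, 14:15-20:30, 20:45-22:00.
Wendy ∩ Gabriel ∩ Gita ∩ Quinn: 10:30-12:30, 15:15-20:30, 20:45-22:00.
Summing the common windows: 120 + 315 + 75 = 510 minutes.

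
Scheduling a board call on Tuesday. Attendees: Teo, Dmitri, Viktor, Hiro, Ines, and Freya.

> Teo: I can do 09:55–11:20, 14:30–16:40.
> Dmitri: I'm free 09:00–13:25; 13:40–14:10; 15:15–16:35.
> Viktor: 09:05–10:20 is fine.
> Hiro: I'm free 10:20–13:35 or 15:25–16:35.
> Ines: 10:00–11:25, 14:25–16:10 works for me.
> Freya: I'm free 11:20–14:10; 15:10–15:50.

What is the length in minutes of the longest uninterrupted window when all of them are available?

0

Teo ∩ Dmitri: 09:55-11:20, 15:15-16:35.
Teo ∩ Dmitri ∩ Viktor: 09:55-10:20.
Teo ∩ Dmitri ∩ Viktor ∩ Hiro: ∅.
Teo ∩ Dmitri ∩ Viktor ∩ Hiro ∩ Ines: ∅.
Teo ∩ Dmitri ∩ Viktor ∩ Hiro ∩ Ines ∩ Freya: ∅.
There is no time when everyone is free.
No common window exists, so the longest block is 0 minutes.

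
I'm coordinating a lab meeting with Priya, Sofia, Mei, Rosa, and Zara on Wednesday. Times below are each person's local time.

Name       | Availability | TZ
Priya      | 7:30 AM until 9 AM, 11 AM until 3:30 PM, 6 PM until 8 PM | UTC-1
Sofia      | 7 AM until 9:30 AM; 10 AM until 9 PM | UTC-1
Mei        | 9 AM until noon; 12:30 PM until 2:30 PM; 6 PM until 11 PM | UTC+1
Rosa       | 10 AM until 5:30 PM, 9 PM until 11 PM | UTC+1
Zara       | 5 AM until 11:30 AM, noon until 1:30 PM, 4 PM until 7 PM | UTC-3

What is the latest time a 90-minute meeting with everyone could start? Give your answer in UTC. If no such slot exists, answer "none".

12:00

Priya in UTC: 08:30-10:00, 12:00-16:30, 19:00-21:00 (add 1h to convert from UTC-1).
Sofia in UTC: 08:00-10:30, 11:00-22:00 (add 1h to convert from UTC-1).
Mei in UTC: 08:00-11:00, 11:30-13:30, 17:00-22:00 (subtract 1h to convert from UTC+1).
Rosa in UTC: 09:00-16:30, 20:00-22:00 (subtract 1h to convert from UTC+1).
Zara in UTC: 08:00-14:30, 15:00-16:30, 19:00-22:00 (add 3h to convert from UTC-3).
Priya ∩ Sofia: 08:30-10:00, 12:00-16:30, 19:00-21:00.
Priya ∩ Sofia ∩ Mei: 08:30-10:00, 12:00-13:30, 19:00-21:00.
Priya ∩ Sofia ∩ Mei ∩ Rosa: 09:00-10:00, 12:00-13:30, 20:00-21:00.
Priya ∩ Sofia ∩ Mei ∩ Rosa ∩ Zara: 09:00-10:00, 12:00-13:30, 20:00-21:00.
The last common window of at least 90 minutes is 12:00-13:30; a 90-minute meeting can start as late as 12:00 and still end by 13:30.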